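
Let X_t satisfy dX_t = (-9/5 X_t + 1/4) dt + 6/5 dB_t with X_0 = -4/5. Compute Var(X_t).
Var(X_t) = 2/5 - 2*exp(-18*t/5)/5

The variance V(t) = Var(X_t) satisfies V'(t) = 2 a V(t) + c^2 with V(0) = 0 (drift coefficient is linear in X, diffusion is constant). With a = -9/5, c = 6/5, the solution is
  V(t) = (c^2 / (2 a)) * (exp(2 a t) - 1)
       = ((6/5)^2 / (2*(-9/5))) * (exp((-18/5) t) - 1)
       = 2/5 - 2*exp(-18*t/5)/5.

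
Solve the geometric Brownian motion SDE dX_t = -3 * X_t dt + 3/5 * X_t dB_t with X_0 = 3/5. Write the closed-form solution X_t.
X_t = 3/5 * exp((-159/50) * t + (3/5) * B_t)

For GBM dX = mu X dt + sigma X dB with X_0 = x_0, apply Itô to Y = log X: dY = (mu - sigma^2/2) dt + sigma dB, so Y_t = log(x_0) + (mu - sigma^2/2) t + sigma B_t and hence X_t = x_0 * exp((mu - sigma^2/2) t + sigma B_t).
With mu = -3, sigma = 3/5, x_0 = 3/5, this gives:
  X_t = 3/5 * exp((-159/50) * t + (3/5) * B_t).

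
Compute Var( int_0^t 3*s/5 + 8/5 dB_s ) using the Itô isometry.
Var = t*(3*t^2 + 24*t + 64)/25

The Itô integral of a deterministic integrand f(s) has mean 0 because each increment f(s) * (B_{s+ds} - B_s) has mean 0. By the Itô isometry:
  Var( int_0^t f(s) dB_s ) = E[ (int_0^t f(s) dB_s)^2 ] = int_0^t f(s)^2 ds.
Here f(s) = 3*s/5 + 8/5, so f(s)^2 = (3*s + 8)^2/25. Integrate:
  int_0^t ((3*s + 8)^2/25) ds = t*(3*t^2 + 24*t + 64)/25.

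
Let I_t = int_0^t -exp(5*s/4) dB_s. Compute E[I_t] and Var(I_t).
E[I_t] = 0; Var(I_t) = 2*exp(5*t/2)/5 - 2/5

The Itô integral of a deterministic integrand f(s) has mean 0 because each increment f(s) * (B_{s+ds} - B_s) has mean 0. By the Itô isometry:
  Var( int_0^t f(s) dB_s ) = E[ (int_0^t f(s) dB_s)^2 ] = int_0^t f(s)^2 ds.
Here f(s) = -exp(5*s/4), so f(s)^2 = exp(5*s/2). Integrate:
  int_0^t (exp(5*s/2)) ds = 2*exp(5*t/2)/5 - 2/5.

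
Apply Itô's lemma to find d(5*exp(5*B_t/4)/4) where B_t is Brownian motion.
d(5*exp(5*B_t/4)/4) = (125*exp(5*B_t/4)/128) dt + (25*exp(5*B_t/4)/16) dB_t

Itô's formula for f(B_t) gives d f(B_t) = f'(B_t) dB_t + (1/2) f''(B_t) dt. Compute derivatives of f(x) = 5*exp(5*x/4)/4:
  f'(x)  = 25*exp(5*x/4)/16
  f''(x) = 125*exp(5*x/4)/64
Substitute x = B_t and multiply the f'' term by 1/2:
  drift     = (1/2) * (125*exp(5*x/4)/64) evaluated at B_t = 125*exp(5*B_t/4)/128
  diffusion = (25*exp(5*x/4)/16) evaluated at B_t = 25*exp(5*B_t/4)/16
Therefore d(5*exp(5*B_t/4)/4) = (125*exp(5*B_t/4)/128) dt + (25*exp(5*B_t/4)/16) dB_t.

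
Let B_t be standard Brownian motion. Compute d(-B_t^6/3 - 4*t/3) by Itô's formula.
d(-B_t^6/3 - 4*t/3) = (-5*B_t^4 - 4/3) dt + (-2*B_t^5) dB_t

Itô's formula for f(t, x): d f(t, B_t) = (f_t + (1/2) f_xx) dt + f_x dB_t. Compute partials of f(t, x) = -4*t/3 - x^6/3:
  f_t(t,x)  = -4/3
  f_x(t,x)  = -2*x^5
  f_xx(t,x) = -10*x^4
Assemble drift = f_t + (1/2) f_xx = -5*x^4 - 4/3 and diffusion = f_x = -2*x^5. Substituting x = B_t:
  d(-B_t^6/3 - 4*t/3) = (-5*B_t^4 - 4/3) dt + (-2*B_t^5) dB_t.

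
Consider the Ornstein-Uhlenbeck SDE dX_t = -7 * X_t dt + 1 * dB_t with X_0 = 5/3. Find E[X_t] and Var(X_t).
E[X_t] = 5*exp(-7*t)/3; Var(X_t) = 1/14 - exp(-14*t)/14

The OU SDE dX = -theta X dt + sigma dB admits the integrating factor exp(theta t): d(exp(theta t) X_t) = sigma exp(theta t) dB_t. Integrating from 0 to t:
  X_t = x_0 * exp(-theta t) + sigma * int_0^t exp(-theta (t-s)) dB_s.
The Itô integral has mean 0 and (by the Itô isometry) variance sigma^2 * int_0^t exp(-2 theta (t - s)) ds = sigma^2 * (1 - exp(-2 theta t)) / (2 theta).
With theta = 7, sigma = 1, x_0 = 5/3:
  E[X_t] = 5/3 * exp(-7 t) = 5*exp(-7*t)/3
  Var(X_t) = (1)^2 * (1 - exp(-2*7 t)) / (2 * 7) = 1/14 - exp(-14*t)/14.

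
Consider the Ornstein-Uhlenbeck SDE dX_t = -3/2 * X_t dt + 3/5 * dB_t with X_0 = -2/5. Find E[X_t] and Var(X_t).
E[X_t] = -2*exp(-3*t/2)/5; Var(X_t) = 3/25 - 3*exp(-3*t)/25

The OU SDE dX = -theta X dt + sigma dB admits the integrating factor exp(theta t): d(exp(theta t) X_t) = sigma exp(theta t) dB_t. Integrating from 0 to t:
  X_t = x_0 * exp(-theta t) + sigma * int_0^t exp(-theta (t-s)) dB_s.
The Itô integral has mean 0 and (by the Itô isometry) variance sigma^2 * int_0^t exp(-2 theta (t - s)) ds = sigma^2 * (1 - exp(-2 theta t)) / (2 theta).
With theta = 3/2, sigma = 3/5, x_0 = -2/5:
  E[X_t] = -2/5 * exp(-3/2 t) = -2*exp(-3*t/2)/5
  Var(X_t) = (3/5)^2 * (1 - exp(-2*3/2 t)) / (2 * 3/2) = 3/25 - 3*exp(-3*t)/25.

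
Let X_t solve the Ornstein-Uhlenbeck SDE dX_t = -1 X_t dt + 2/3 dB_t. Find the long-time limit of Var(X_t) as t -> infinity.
lim Var(X_t) = 2/9

The OU SDE dX = -theta X dt + sigma dB admits the integrating factor exp(theta t): d(exp(theta t) X_t) = sigma exp(theta t) dB_t. Integrating from 0 to t gives X_t = x_0 * exp(-theta t) + sigma * int_0^t exp(-theta (t-s)) dB_s for any initial x_0. The Itô integral has variance (by the Itô isometry) sigma^2 * int_0^t exp(-2 theta (t - s)) ds = sigma^2 * (1 - exp(-2 theta t)) / (2 theta), independent of x_0.
With theta = 1, sigma = 2/3:
  Var(X_t) = (2/3)^2 * (1 - exp(-2*1 t)) / (2 * 1) = 2/9 - 2*exp(-2*t)/9.
As t -> infinity, exp(-2*1 t) -> 0, so the stationary variance is sigma^2 / (2 theta) = 2/9.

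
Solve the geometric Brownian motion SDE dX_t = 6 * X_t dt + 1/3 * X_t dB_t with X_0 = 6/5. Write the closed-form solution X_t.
X_t = 6/5 * exp((107/18) * t + (1/3) * B_t)

For GBM dX = mu X dt + sigma X dB with X_0 = x_0, apply Itô to Y = log X: dY = (mu - sigma^2/2) dt + sigma dB, so Y_t = log(x_0) + (mu - sigma^2/2) t + sigma B_t and hence X_t = x_0 * exp((mu - sigma^2/2) t + sigma B_t).
With mu = 6, sigma = 1/3, x_0 = 6/5, this gives:
  X_t = 6/5 * exp((107/18) * t + (1/3) * B_t).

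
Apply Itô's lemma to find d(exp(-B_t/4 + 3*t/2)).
d(exp(-B_t/4 + 3*t/2)) = (49*exp(-B_t/4 + 3*t/2)/32) dt + (-exp(-B_t/4 + 3*t/2)/4) dB_t

Itô's formula for f(t, x): d f(t, B_t) = (f_t + (1/2) f_xx) dt + f_x dB_t. Compute partials of f(t, x) = exp(3*t/2 - x/4):
  f_t(t,x)  = 3*exp(3*t/2 - x/4)/2
  f_x(t,x)  = -exp(3*t/2 - x/4)/4
  f_xx(t,x) = exp(3*t/2 - x/4)/16
Assemble drift = f_t + (1/2) f_xx = 49*exp(3*t/2 - x/4)/32 and diffusion = f_x = -exp(3*t/2 - x/4)/4. Substituting x = B_t:
  d(exp(-B_t/4 + 3*t/2)) = (49*exp(-B_t/4 + 3*t/2)/32) dt + (-exp(-B_t/4 + 3*t/2)/4) dB_t.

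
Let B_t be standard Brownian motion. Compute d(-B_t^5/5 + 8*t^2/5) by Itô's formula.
d(-B_t^5/5 + 8*t^2/5) = (-2*B_t^3 + 16*t/5) dt + (-B_t^4) dB_t

Itô's formula for f(t, x): d f(t, B_t) = (f_t + (1/2) f_xx) dt + f_x dB_t. Compute partials of f(t, x) = 8*t^2/5 - x^5/5:
  f_t(t,x)  = 16*t/5
  f_x(t,x)  = -x^4
  f_xx(t,x) = -4*x^3
Assemble drift = f_t + (1/2) f_xx = 16*t/5 - 2*x^3 and diffusion = f_x = -x^4. Substituting x = B_t:
  d(-B_t^5/5 + 8*t^2/5) = (-2*B_t^3 + 16*t/5) dt + (-B_t^4) dB_t.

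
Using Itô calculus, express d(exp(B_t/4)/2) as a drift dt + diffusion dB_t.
d(exp(B_t/4)/2) = (exp(B_t/4)/64) dt + (exp(B_t/4)/8) dB_t

Itô's formula for f(B_t) gives d f(B_t) = f'(B_t) dB_t + (1/2) f''(B_t) dt. Compute derivatives of f(x) = exp(x/4)/2:
  f'(x)  = exp(x/4)/8
  f''(x) = exp(x/4)/32
Substitute x = B_t and multiply the f'' term by 1/2:
  drift     = (1/2) * (exp(x/4)/32) evaluated at B_t = exp(B_t/4)/64
  diffusion = (exp(x/4)/8) evaluated at B_t = exp(B_t/4)/8
Therefore d(exp(B_t/4)/2) = (exp(B_t/4)/64) dt + (exp(B_t/4)/8) dB_t.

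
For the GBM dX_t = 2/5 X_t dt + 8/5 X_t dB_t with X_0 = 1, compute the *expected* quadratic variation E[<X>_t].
E[<X>_t] = 16*exp(84*t/25)/21 - 16/21

<X>_t = int_0^t ((8/5) * X_s)^2 ds. Taking expectation inside the integral: E[<X>_t] = (8/5)^2 * int_0^t E[X_s^2] ds. For GBM, E[X_s^2] = x_0^2 * exp((2 mu + sigma^2) s). Integrating:
  E[<X>_t] = (8/5)^2 * 1^2 * (exp((2*(2/5) + (8/5)^2) t) - 1) / (2*(2/5) + (8/5)^2)
           = (8/5)^2 * 1^2 * (exp((84/25) t) - 1) / (84/25) = 16*exp(84*t/25)/21 - 16/21.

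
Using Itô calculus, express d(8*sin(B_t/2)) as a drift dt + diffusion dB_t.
d(8*sin(B_t/2)) = (-sin(B_t/2)) dt + (4*cos(B_t/2)) dB_t

Itô's formula for f(B_t) gives d f(B_t) = f'(B_t) dB_t + (1/2) f''(B_t) dt. Compute derivatives of f(x) = 8*sin(x/2):
  f'(x)  = 4*cos(x/2)
  f''(x) = -2*sin(x/2)
Substitute x = B_t and multiply the f'' term by 1/2:
  drift     = (1/2) * (-2*sin(x/2)) evaluated at B_t = -sin(B_t/2)
  diffusion = (4*cos(x/2)) evaluated at B_t = 4*cos(B_t/2)
Therefore d(8*sin(B_t/2)) = (-sin(B_t/2)) dt + (4*cos(B_t/2)) dB_t.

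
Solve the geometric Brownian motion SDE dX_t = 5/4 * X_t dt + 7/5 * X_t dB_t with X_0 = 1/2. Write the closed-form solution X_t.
X_t = 1/2 * exp((27/100) * t + (7/5) * B_t)

For GBM dX = mu X dt + sigma X dB with X_0 = x_0, apply Itô to Y = log X: dY = (mu - sigma^2/2) dt + sigma dB, so Y_t = log(x_0) + (mu - sigma^2/2) t + sigma B_t and hence X_t = x_0 * exp((mu - sigma^2/2) t + sigma B_t).
With mu = 5/4, sigma = 7/5, x_0 = 1/2, this gives:
  X_t = 1/2 * exp((27/100) * t + (7/5) * B_t).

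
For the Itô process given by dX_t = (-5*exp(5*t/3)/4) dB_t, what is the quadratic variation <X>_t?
<X>_t = 15*exp(10*t/3)/32 - 15/32

For an Itô process dX_t = a(t) dt + b(t) dB_t, the quadratic variation is <X>_t = int_0^t b(s)^2 ds (the drift term does not contribute). Here b(s) = -5*exp(5*s/3)/4, so
  b(s)^2 = 25*exp(10*s/3)/16.
Integrating from 0 to t:
  <X>_t = int_0^t (25*exp(10*s/3)/16) ds = 15*exp(10*t/3)/32 - 15/32.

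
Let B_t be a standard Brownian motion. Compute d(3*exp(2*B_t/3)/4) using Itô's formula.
d(3*exp(2*B_t/3)/4) = (exp(2*B_t/3)/6) dt + (exp(2*B_t/3)/2) dB_t

Itô's formula for f(B_t) gives d f(B_t) = f'(B_t) dB_t + (1/2) f''(B_t) dt. Compute derivatives of f(x) = 3*exp(2*x/3)/4:
  f'(x)  = exp(2*x/3)/2
  f''(x) = exp(2*x/3)/3
Substitute x = B_t and multiply the f'' term by 1/2:
  drift     = (1/2) * (exp(2*x/3)/3) evaluated at B_t = exp(2*B_t/3)/6
  diffusion = (exp(2*x/3)/2) evaluated at B_t = exp(2*B_t/3)/2
Therefore d(3*exp(2*B_t/3)/4) = (exp(2*B_t/3)/6) dt + (exp(2*B_t/3)/2) dB_t.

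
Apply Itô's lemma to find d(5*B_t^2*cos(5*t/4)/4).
d(5*B_t^2*cos(5*t/4)/4) = (-25*B_t^2*sin(5*t/4)/16 + 5*cos(5*t/4)/4) dt + (5*B_t*cos(5*t/4)/2) dB_t

Itô's formula for f(t, x): d f(t, B_t) = (f_t + (1/2) f_xx) dt + f_x dB_t. Compute partials of f(t, x) = 5*x^2*cos(5*t/4)/4:
  f_t(t,x)  = -25*x^2*sin(5*t/4)/16
  f_x(t,x)  = 5*x*cos(5*t/4)/2
  f_xx(t,x) = 5*cos(5*t/4)/2
Assemble drift = f_t + (1/2) f_xx = -25*x^2*sin(5*t/4)/16 + 5*cos(5*t/4)/4 and diffusion = f_x = 5*x*cos(5*t/4)/2. Substituting x = B_t:
  d(5*B_t^2*cos(5*t/4)/4) = (-25*B_t^2*sin(5*t/4)/16 + 5*cos(5*t/4)/4) dt + (5*B_t*cos(5*t/4)/2) dB_t.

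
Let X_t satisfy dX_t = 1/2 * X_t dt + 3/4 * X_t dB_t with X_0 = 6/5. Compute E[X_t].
E[X_t] = 6*exp(t/2)/5

For GBM dX = mu X dt + sigma X dB with X_0 = x_0, apply Itô to Y = log X: dY = (mu - sigma^2/2) dt + sigma dB, so Y_t = log(x_0) + (mu - sigma^2/2) t + sigma B_t and hence X_t = x_0 * exp((mu - sigma^2/2) t + sigma B_t).
With mu = 1/2, sigma = 3/4, x_0 = 6/5, this gives:
  X_t = 6/5 * exp((7/32) * t + (3/4) * B_t).
Since sigma*B_t ~ Normal(0, sigma^2 t), E[exp(sigma*B_t)] = exp(sigma^2 t / 2); so E[X_t] = x_0 * exp((mu - sigma^2/2) t) * exp(sigma^2 t / 2) = x_0 * exp(mu t) = 6*exp(t/2)/5.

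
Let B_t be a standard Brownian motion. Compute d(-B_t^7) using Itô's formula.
d(-B_t^7) = (-21*B_t^5) dt + (-7*B_t^6) dB_t

Itô's formula for f(B_t) gives d f(B_t) = f'(B_t) dB_t + (1/2) f''(B_t) dt. Compute derivatives of f(x) = -x^7:
  f'(x)  = -7*x^6
  f''(x) = -42*x^5
Substitute x = B_t and multiply the f'' term by 1/2:
  drift     = (1/2) * (-42*x^5) evaluated at B_t = -21*B_t^5
  diffusion = (-7*x^6) evaluated at B_t = -7*B_t^6
Therefore d(-B_t^7) = (-21*B_t^5) dt + (-7*B_t^6) dB_t.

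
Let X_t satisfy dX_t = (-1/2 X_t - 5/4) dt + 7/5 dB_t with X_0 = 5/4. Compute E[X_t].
E[X_t] = -5/2 + 15*exp(-t/2)/4

Taking expectations and using E[dB_t] = 0, the mean m(t) = E[X_t] satisfies the ODE m'(t) = a m(t) + b with m(0) = x_0. With a = -1/2, b = -5/4, x_0 = 5/4, the solution is
  m(t) = x_0 * exp(a t) + (b/a) * (exp(a t) - 1)
       = (5/4) * exp((-1/2) t) + ((-5/4)/(-1/2)) * (exp((-1/2) t) - 1)
       = -5/2 + 15*exp(-t/2)/4.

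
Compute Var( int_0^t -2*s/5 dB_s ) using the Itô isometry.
Var = 4*t^3/75

The Itô integral of a deterministic integrand f(s) has mean 0 because each increment f(s) * (B_{s+ds} - B_s) has mean 0. By the Itô isometry:
  Var( int_0^t f(s) dB_s ) = E[ (int_0^t f(s) dB_s)^2 ] = int_0^t f(s)^2 ds.
Here f(s) = -2*s/5, so f(s)^2 = 4*s^2/25. Integrate:
  int_0^t (4*s^2/25) ds = 4*t^3/75.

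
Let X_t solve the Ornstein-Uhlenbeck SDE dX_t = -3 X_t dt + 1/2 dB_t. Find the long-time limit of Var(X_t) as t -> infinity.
lim Var(X_t) = 1/24

The OU SDE dX = -theta X dt + sigma dB admits the integrating factor exp(theta t): d(exp(theta t) X_t) = sigma exp(theta t) dB_t. Integrating from 0 to t gives X_t = x_0 * exp(-theta t) + sigma * int_0^t exp(-theta (t-s)) dB_s for any initial x_0. The Itô integral has variance (by the Itô isometry) sigma^2 * int_0^t exp(-2 theta (t - s)) ds = sigma^2 * (1 - exp(-2 theta t)) / (2 theta), independent of x_0.
With theta = 3, sigma = 1/2:
  Var(X_t) = (1/2)^2 * (1 - exp(-2*3 t)) / (2 * 3) = 1/24 - exp(-6*t)/24.
As t -> infinity, exp(-2*3 t) -> 0, so the stationary variance is sigma^2 / (2 theta) = 1/24.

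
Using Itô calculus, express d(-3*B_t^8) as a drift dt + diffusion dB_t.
d(-3*B_t^8) = (-84*B_t^6) dt + (-24*B_t^7) dB_t

Itô's formula for f(B_t) gives d f(B_t) = f'(B_t) dB_t + (1/2) f''(B_t) dt. Compute derivatives of f(x) = -3*x^8:
  f'(x)  = -24*x^7
  f''(x) = -168*x^6
Substitute x = B_t and multiply the f'' term by 1/2:
  drift     = (1/2) * (-168*x^6) evaluated at B_t = -84*B_t^6
  diffusion = (-24*x^7) evaluated at B_t = -24*B_t^7
Therefore d(-3*B_t^8) = (-84*B_t^6) dt + (-24*B_t^7) dB_t.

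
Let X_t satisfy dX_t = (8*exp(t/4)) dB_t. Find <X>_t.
<X>_t = 128*exp(t/2) - 128

For an Itô process dX_t = a(t) dt + b(t) dB_t, the quadratic variation is <X>_t = int_0^t b(s)^2 ds (the drift term does not contribute). Here b(s) = 8*exp(s/4), so
  b(s)^2 = 64*exp(s/2).
Integrating from 0 to t:
  <X>_t = int_0^t (64*exp(s/2)) ds = 128*exp(t/2) - 128.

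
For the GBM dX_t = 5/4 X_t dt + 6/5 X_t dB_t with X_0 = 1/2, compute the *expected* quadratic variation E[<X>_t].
E[<X>_t] = 18*exp(197*t/50)/197 - 18/197

<X>_t = int_0^t ((6/5) * X_s)^2 ds. Taking expectation inside the integral: E[<X>_t] = (6/5)^2 * int_0^t E[X_s^2] ds. For GBM, E[X_s^2] = x_0^2 * exp((2 mu + sigma^2) s). Integrating:
  E[<X>_t] = (6/5)^2 * (1/2)^2 * (exp((2*(5/4) + (6/5)^2) t) - 1) / (2*(5/4) + (6/5)^2)
           = (6/5)^2 * (1/2)^2 * (exp((197/50) t) - 1) / (197/50) = 18*exp(197*t/50)/197 - 18/197.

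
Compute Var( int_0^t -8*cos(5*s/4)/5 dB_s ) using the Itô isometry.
Var = 32*t/25 + 64*sin(5*t/2)/125

The Itô integral of a deterministic integrand f(s) has mean 0 because each increment f(s) * (B_{s+ds} - B_s) has mean 0. By the Itô isometry:
  Var( int_0^t f(s) dB_s ) = E[ (int_0^t f(s) dB_s)^2 ] = int_0^t f(s)^2 ds.
Here f(s) = -8*cos(5*s/4)/5, so f(s)^2 = 64*cos(5*s/4)^2/25. Integrate:
  int_0^t (64*cos(5*s/4)^2/25) ds = 32*t/25 + 64*sin(5*t/2)/125.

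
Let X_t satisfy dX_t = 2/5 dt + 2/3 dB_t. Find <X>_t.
<X>_t = 4*t/9

For an Itô process dX_t = a(t) dt + b(t) dB_t, the quadratic variation is <X>_t = int_0^t b(s)^2 ds (the drift term does not contribute). Here b(s) = 2/3, so
  b(s)^2 = 4/9.
Integrating from 0 to t:
  <X>_t = int_0^t (4/9) ds = 4*t/9.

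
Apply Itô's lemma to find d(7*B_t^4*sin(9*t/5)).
d(7*B_t^4*sin(9*t/5)) = (B_t^2*(63*B_t^2*cos(9*t/5)/5 + 42*sin(9*t/5))) dt + (28*B_t^3*sin(9*t/5)) dB_t

Itô's formula for f(t, x): d f(t, B_t) = (f_t + (1/2) f_xx) dt + f_x dB_t. Compute partials of f(t, x) = 7*x^4*sin(9*t/5):
  f_t(t,x)  = 63*x^4*cos(9*t/5)/5
  f_x(t,x)  = 28*x^3*sin(9*t/5)
  f_xx(t,x) = 84*x^2*sin(9*t/5)
Assemble drift = f_t + (1/2) f_xx = x^2*(63*x^2*cos(9*t/5)/5 + 42*sin(9*t/5)) and diffusion = f_x = 28*x^3*sin(9*t/5). Substituting x = B_t:
  d(7*B_t^4*sin(9*t/5)) = (B_t^2*(63*B_t^2*cos(9*t/5)/5 + 42*sin(9*t/5))) dt + (28*B_t^3*sin(9*t/5)) dB_t.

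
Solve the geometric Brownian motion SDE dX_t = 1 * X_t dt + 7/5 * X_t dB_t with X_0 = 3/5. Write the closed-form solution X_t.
X_t = 3/5 * exp((1/50) * t + (7/5) * B_t)

For GBM dX = mu X dt + sigma X dB with X_0 = x_0, apply Itô to Y = log X: dY = (mu - sigma^2/2) dt + sigma dB, so Y_t = log(x_0) + (mu - sigma^2/2) t + sigma B_t and hence X_t = x_0 * exp((mu - sigma^2/2) t + sigma B_t).
With mu = 1, sigma = 7/5, x_0 = 3/5, this gives:
  X_t = 3/5 * exp((1/50) * t + (7/5) * B_t).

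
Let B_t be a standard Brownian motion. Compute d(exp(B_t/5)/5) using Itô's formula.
d(exp(B_t/5)/5) = (exp(B_t/5)/250) dt + (exp(B_t/5)/25) dB_t

Itô's formula for f(B_t) gives d f(B_t) = f'(B_t) dB_t + (1/2) f''(B_t) dt. Compute derivatives of f(x) = exp(x/5)/5:
  f'(x)  = exp(x/5)/25
  f''(x) = exp(x/5)/125
Substitute x = B_t and multiply the f'' term by 1/2:
  drift     = (1/2) * (exp(x/5)/125) evaluated at B_t = exp(B_t/5)/250
  diffusion = (exp(x/5)/25) evaluated at B_t = exp(B_t/5)/25
Therefore d(exp(B_t/5)/5) = (exp(B_t/5)/250) dt + (exp(B_t/5)/25) dB_t.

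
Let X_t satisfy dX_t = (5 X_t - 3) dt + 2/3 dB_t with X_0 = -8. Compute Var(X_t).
Var(X_t) = 2*exp(10*t)/45 - 2/45

The variance V(t) = Var(X_t) satisfies V'(t) = 2 a V(t) + c^2 with V(0) = 0 (drift coefficient is linear in X, diffusion is constant). With a = 5, c = 2/3, the solution is
  V(t) = (c^2 / (2 a)) * (exp(2 a t) - 1)
       = ((2/3)^2 / (2*5)) * (exp(10 t) - 1)
       = 2*exp(10*t)/45 - 2/45.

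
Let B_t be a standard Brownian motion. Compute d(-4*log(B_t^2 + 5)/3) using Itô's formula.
d(-4*log(B_t^2 + 5)/3) = (4*(B_t^2 - 5)/(3*(B_t^2 + 5)^2)) dt + (-8*B_t/(3*B_t^2 + 15)) dB_t

Itô's formula for f(B_t) gives d f(B_t) = f'(B_t) dB_t + (1/2) f''(B_t) dt. Compute derivatives of f(x) = -4*log(x^2 + 5)/3:
  f'(x)  = -8*x/(3*x^2 + 15)
  f''(x) = 8*(x^2 - 5)/(3*(x^2 + 5)^2)
Substitute x = B_t and multiply the f'' term by 1/2:
  drift     = (1/2) * (8*(x^2 - 5)/(3*(x^2 + 5)^2)) evaluated at B_t = 4*(B_t^2 - 5)/(3*(B_t^2 + 5)^2)
  diffusion = (-8*x/(3*x^2 + 15)) evaluated at B_t = -8*B_t/(3*B_t^2 + 15)
Therefore d(-4*log(B_t^2 + 5)/3) = (4*(B_t^2 - 5)/(3*(B_t^2 + 5)^2)) dt + (-8*B_t/(3*B_t^2 + 15)) dB_t.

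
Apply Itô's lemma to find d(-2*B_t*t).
d(-2*B_t*t) = (-2*B_t) dt + (-2*t) dB_t

Itô's formula for f(t, x): d f(t, B_t) = (f_t + (1/2) f_xx) dt + f_x dB_t. Compute partials of f(t, x) = -2*t*x:
  f_t(t,x)  = -2*x
  f_x(t,x)  = -2*t
  f_xx(t,x) = 0
Assemble drift = f_t + (1/2) f_xx = -2*x and diffusion = f_x = -2*t. Substituting x = B_t:
  d(-2*B_t*t) = (-2*B_t) dt + (-2*t) dB_t.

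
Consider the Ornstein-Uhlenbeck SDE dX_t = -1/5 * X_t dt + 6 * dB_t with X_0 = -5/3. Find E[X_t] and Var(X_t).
E[X_t] = -5*exp(-t/5)/3; Var(X_t) = 90 - 90*exp(-2*t/5)

The OU SDE dX = -theta X dt + sigma dB admits the integrating factor exp(theta t): d(exp(theta t) X_t) = sigma exp(theta t) dB_t. Integrating from 0 to t:
  X_t = x_0 * exp(-theta t) + sigma * int_0^t exp(-theta (t-s)) dB_s.
The Itô integral has mean 0 and (by the Itô isometry) variance sigma^2 * int_0^t exp(-2 theta (t - s)) ds = sigma^2 * (1 - exp(-2 theta t)) / (2 theta).
With theta = 1/5, sigma = 6, x_0 = -5/3:
  E[X_t] = -5/3 * exp(-1/5 t) = -5*exp(-t/5)/3
  Var(X_t) = (6)^2 * (1 - exp(-2*1/5 t)) / (2 * 1/5) = 90 - 90*exp(-2*t/5).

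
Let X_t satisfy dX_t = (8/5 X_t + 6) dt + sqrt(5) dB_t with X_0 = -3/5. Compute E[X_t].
E[X_t] = 63*exp(8*t/5)/20 - 15/4

Taking expectations and using E[dB_t] = 0, the mean m(t) = E[X_t] satisfies the ODE m'(t) = a m(t) + b with m(0) = x_0. With a = 8/5, b = 6, x_0 = -3/5, the solution is
  m(t) = x_0 * exp(a t) + (b/a) * (exp(a t) - 1)
       = (-3/5) * exp((8/5) t) + (6/(8/5)) * (exp((8/5) t) - 1)
       = 63*exp(8*t/5)/20 - 15/4.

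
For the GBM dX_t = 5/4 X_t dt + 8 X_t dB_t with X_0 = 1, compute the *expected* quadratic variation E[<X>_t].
E[<X>_t] = 128*exp(133*t/2)/133 - 128/133

<X>_t = int_0^t (8 * X_s)^2 ds. Taking expectation inside the integral: E[<X>_t] = 8^2 * int_0^t E[X_s^2] ds. For GBM, E[X_s^2] = x_0^2 * exp((2 mu + sigma^2) s). Integrating:
  E[<X>_t] = 8^2 * 1^2 * (exp((2*(5/4) + 8^2) t) - 1) / (2*(5/4) + 8^2)
           = 8^2 * 1^2 * (exp((133/2) t) - 1) / (133/2) = 128*exp(133*t/2)/133 - 128/133.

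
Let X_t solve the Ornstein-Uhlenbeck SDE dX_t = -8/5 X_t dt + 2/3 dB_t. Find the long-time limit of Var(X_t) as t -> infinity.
lim Var(X_t) = 5/36

The OU SDE dX = -theta X dt + sigma dB admits the integrating factor exp(theta t): d(exp(theta t) X_t) = sigma exp(theta t) dB_t. Integrating from 0 to t gives X_t = x_0 * exp(-theta t) + sigma * int_0^t exp(-theta (t-s)) dB_s for any initial x_0. The Itô integral has variance (by the Itô isometry) sigma^2 * int_0^t exp(-2 theta (t - s)) ds = sigma^2 * (1 - exp(-2 theta t)) / (2 theta), independent of x_0.
With theta = 8/5, sigma = 2/3:
  Var(X_t) = (2/3)^2 * (1 - exp(-2*8/5 t)) / (2 * 8/5) = 5/36 - 5*exp(-16*t/5)/36.
As t -> infinity, exp(-2*8/5 t) -> 0, so the stationary variance is sigma^2 / (2 theta) = 5/36.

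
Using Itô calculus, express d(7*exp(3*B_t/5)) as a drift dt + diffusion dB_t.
d(7*exp(3*B_t/5)) = (63*exp(3*B_t/5)/50) dt + (21*exp(3*B_t/5)/5) dB_t

Itô's formula for f(B_t) gives d f(B_t) = f'(B_t) dB_t + (1/2) f''(B_t) dt. Compute derivatives of f(x) = 7*exp(3*x/5):
  f'(x)  = 21*exp(3*x/5)/5
  f''(x) = 63*exp(3*x/5)/25
Substitute x = B_t and multiply the f'' term by 1/2:
  drift     = (1/2) * (63*exp(3*x/5)/25) evaluated at B_t = 63*exp(3*B_t/5)/50
  diffusion = (21*exp(3*x/5)/5) evaluated at B_t = 21*exp(3*B_t/5)/5
Therefore d(7*exp(3*B_t/5)) = (63*exp(3*B_t/5)/50) dt + (21*exp(3*B_t/5)/5) dB_t.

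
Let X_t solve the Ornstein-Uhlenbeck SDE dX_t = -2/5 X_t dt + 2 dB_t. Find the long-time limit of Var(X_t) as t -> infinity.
lim Var(X_t) = 5

The OU SDE dX = -theta X dt + sigma dB admits the integrating factor exp(theta t): d(exp(theta t) X_t) = sigma exp(theta t) dB_t. Integrating from 0 to t gives X_t = x_0 * exp(-theta t) + sigma * int_0^t exp(-theta (t-s)) dB_s for any initial x_0. The Itô integral has variance (by the Itô isometry) sigma^2 * int_0^t exp(-2 theta (t - s)) ds = sigma^2 * (1 - exp(-2 theta t)) / (2 theta), independent of x_0.
With theta = 2/5, sigma = 2:
  Var(X_t) = (2)^2 * (1 - exp(-2*2/5 t)) / (2 * 2/5) = 5 - 5*exp(-4*t/5).
As t -> infinity, exp(-2*2/5 t) -> 0, so the stationary variance is sigma^2 / (2 theta) = 5.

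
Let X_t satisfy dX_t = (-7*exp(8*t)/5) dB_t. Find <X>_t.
<X>_t = 49*exp(16*t)/400 - 49/400

For an Itô process dX_t = a(t) dt + b(t) dB_t, the quadratic variation is <X>_t = int_0^t b(s)^2 ds (the drift term does not contribute). Here b(s) = -7*exp(8*s)/5, so
  b(s)^2 = 49*exp(16*s)/25.
Integrating from 0 to t:
  <X>_t = int_0^t (49*exp(16*s)/25) ds = 49*exp(16*t)/400 - 49/400.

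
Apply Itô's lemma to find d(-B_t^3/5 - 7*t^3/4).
d(-B_t^3/5 - 7*t^3/4) = (-3*B_t/5 - 21*t^2/4) dt + (-3*B_t^2/5) dB_t

Itô's formula for f(t, x): d f(t, B_t) = (f_t + (1/2) f_xx) dt + f_x dB_t. Compute partials of f(t, x) = -7*t^3/4 - x^3/5:
  f_t(t,x)  = -21*t^2/4
  f_x(t,x)  = -3*x^2/5
  f_xx(t,x) = -6*x/5
Assemble drift = f_t + (1/2) f_xx = -21*t^2/4 - 3*x/5 and diffusion = f_x = -3*x^2/5. Substituting x = B_t:
  d(-B_t^3/5 - 7*t^3/4) = (-3*B_t/5 - 21*t^2/4) dt + (-3*B_t^2/5) dB_t.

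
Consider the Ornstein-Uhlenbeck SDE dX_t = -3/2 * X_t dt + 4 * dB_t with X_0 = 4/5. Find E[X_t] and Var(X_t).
E[X_t] = 4*exp(-3*t/2)/5; Var(X_t) = 16/3 - 16*exp(-3*t)/3

The OU SDE dX = -theta X dt + sigma dB admits the integrating factor exp(theta t): d(exp(theta t) X_t) = sigma exp(theta t) dB_t. Integrating from 0 to t:
  X_t = x_0 * exp(-theta t) + sigma * int_0^t exp(-theta (t-s)) dB_s.
The Itô integral has mean 0 and (by the Itô isometry) variance sigma^2 * int_0^t exp(-2 theta (t - s)) ds = sigma^2 * (1 - exp(-2 theta t)) / (2 theta).
With theta = 3/2, sigma = 4, x_0 = 4/5:
  E[X_t] = 4/5 * exp(-3/2 t) = 4*exp(-3*t/2)/5
  Var(X_t) = (4)^2 * (1 - exp(-2*3/2 t)) / (2 * 3/2) = 16/3 - 16*exp(-3*t)/3.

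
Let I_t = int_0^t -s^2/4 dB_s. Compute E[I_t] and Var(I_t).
E[I_t] = 0; Var(I_t) = t^5/80

The Itô integral of a deterministic integrand f(s) has mean 0 because each increment f(s) * (B_{s+ds} - B_s) has mean 0. By the Itô isometry:
  Var( int_0^t f(s) dB_s ) = E[ (int_0^t f(s) dB_s)^2 ] = int_0^t f(s)^2 ds.
Here f(s) = -s^2/4, so f(s)^2 = s^4/16. Integrate:
  int_0^t (s^4/16) ds = t^5/80.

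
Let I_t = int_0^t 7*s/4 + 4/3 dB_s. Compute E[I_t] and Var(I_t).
E[I_t] = 0; Var(I_t) = t*(147*t^2 + 336*t + 256)/144

The Itô integral of a deterministic integrand f(s) has mean 0 because each increment f(s) * (B_{s+ds} - B_s) has mean 0. By the Itô isometry:
  Var( int_0^t f(s) dB_s ) = E[ (int_0^t f(s) dB_s)^2 ] = int_0^t f(s)^2 ds.
Here f(s) = 7*s/4 + 4/3, so f(s)^2 = (21*s + 16)^2/144. Integrate:
  int_0^t ((21*s + 16)^2/144) ds = t*(147*t^2 + 336*t + 256)/144.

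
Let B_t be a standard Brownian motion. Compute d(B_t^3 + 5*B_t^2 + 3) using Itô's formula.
d(B_t^3 + 5*B_t^2 + 3) = (3*B_t + 5) dt + (B_t*(3*B_t + 10)) dB_t

Itô's formula for f(B_t) gives d f(B_t) = f'(B_t) dB_t + (1/2) f''(B_t) dt. Compute derivatives of f(x) = x^3 + 5*x^2 + 3:
  f'(x)  = x*(3*x + 10)
  f''(x) = 6*x + 10
Substitute x = B_t and multiply the f'' term by 1/2:
  drift     = (1/2) * (6*x + 10) evaluated at B_t = 3*B_t + 5
  diffusion = (x*(3*x + 10)) evaluated at B_t = B_t*(3*B_t + 10)
Therefore d(B_t^3 + 5*B_t^2 + 3) = (3*B_t + 5) dt + (B_t*(3*B_t + 10)) dB_t.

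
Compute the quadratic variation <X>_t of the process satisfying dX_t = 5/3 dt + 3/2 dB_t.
<X>_t = 9*t/4

For an Itô process dX_t = a(t) dt + b(t) dB_t, the quadratic variation is <X>_t = int_0^t b(s)^2 ds (the drift term does not contribute). Here b(s) = 3/2, so
  b(s)^2 = 9/4.
Integrating from 0 to t:
  <X>_t = int_0^t (9/4) ds = 9*t/4.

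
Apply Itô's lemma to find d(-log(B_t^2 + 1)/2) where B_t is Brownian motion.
d(-log(B_t^2 + 1)/2) = ((B_t^2 - 1)/(2*(B_t^2 + 1)^2)) dt + (-B_t/(B_t^2 + 1)) dB_t

Itô's formula for f(B_t) gives d f(B_t) = f'(B_t) dB_t + (1/2) f''(B_t) dt. Compute derivatives of f(x) = -log(x^2 + 1)/2:
  f'(x)  = -x/(x^2 + 1)
  f''(x) = (x^2 - 1)/(x^2 + 1)^2
Substitute x = B_t and multiply the f'' term by 1/2:
  drift     = (1/2) * ((x^2 - 1)/(x^2 + 1)^2) evaluated at B_t = (B_t^2 - 1)/(2*(B_t^2 + 1)^2)
  diffusion = (-x/(x^2 + 1)) evaluated at B_t = -B_t/(B_t^2 + 1)
Therefore d(-log(B_t^2 + 1)/2) = ((B_t^2 - 1)/(2*(B_t^2 + 1)^2)) dt + (-B_t/(B_t^2 + 1)) dB_t.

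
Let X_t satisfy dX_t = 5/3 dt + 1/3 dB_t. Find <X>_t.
<X>_t = t/9

For an Itô process dX_t = a(t) dt + b(t) dB_t, the quadratic variation is <X>_t = int_0^t b(s)^2 ds (the drift term does not contribute). Here b(s) = 1/3, so
  b(s)^2 = 1/9.
Integrating from 0 to t:
  <X>_t = int_0^t (1/9) ds = t/9.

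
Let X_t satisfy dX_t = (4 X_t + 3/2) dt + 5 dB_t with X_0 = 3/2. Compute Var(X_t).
Var(X_t) = 25*exp(8*t)/8 - 25/8

The variance V(t) = Var(X_t) satisfies V'(t) = 2 a V(t) + c^2 with V(0) = 0 (drift coefficient is linear in X, diffusion is constant). With a = 4, c = 5, the solution is
  V(t) = (c^2 / (2 a)) * (exp(2 a t) - 1)
       = (5^2 / (2*4)) * (exp(8 t) - 1)
       = 25*exp(8*t)/8 - 25/8.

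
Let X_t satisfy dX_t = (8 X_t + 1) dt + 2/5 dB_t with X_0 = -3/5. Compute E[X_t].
E[X_t] = -19*exp(8*t)/40 - 1/8

Taking expectations and using E[dB_t] = 0, the mean m(t) = E[X_t] satisfies the ODE m'(t) = a m(t) + b with m(0) = x_0. With a = 8, b = 1, x_0 = -3/5, the solution is
  m(t) = x_0 * exp(a t) + (b/a) * (exp(a t) - 1)
       = (-3/5) * exp(8 t) + (1/8) * (exp(8 t) - 1)
       = -19*exp(8*t)/40 - 1/8.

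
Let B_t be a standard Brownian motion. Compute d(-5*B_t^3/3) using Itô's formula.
d(-5*B_t^3/3) = (-5*B_t) dt + (-5*B_t^2) dB_t

Itô's formula for f(B_t) gives d f(B_t) = f'(B_t) dB_t + (1/2) f''(B_t) dt. Compute derivatives of f(x) = -5*x^3/3:
  f'(x)  = -5*x^2
  f''(x) = -10*x
Substitute x = B_t and multiply the f'' term by 1/2:
  drift     = (1/2) * (-10*x) evaluated at B_t = -5*B_t
  diffusion = (-5*x^2) evaluated at B_t = -5*B_t^2
Therefore d(-5*B_t^3/3) = (-5*B_t) dt + (-5*B_t^2) dB_t.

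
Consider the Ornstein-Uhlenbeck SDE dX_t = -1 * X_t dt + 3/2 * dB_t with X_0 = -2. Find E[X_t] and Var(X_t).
E[X_t] = -2*exp(-t); Var(X_t) = 9/8 - 9*exp(-2*t)/8

The OU SDE dX = -theta X dt + sigma dB admits the integrating factor exp(theta t): d(exp(theta t) X_t) = sigma exp(theta t) dB_t. Integrating from 0 to t:
  X_t = x_0 * exp(-theta t) + sigma * int_0^t exp(-theta (t-s)) dB_s.
The Itô integral has mean 0 and (by the Itô isometry) variance sigma^2 * int_0^t exp(-2 theta (t - s)) ds = sigma^2 * (1 - exp(-2 theta t)) / (2 theta).
With theta = 1, sigma = 3/2, x_0 = -2:
  E[X_t] = -2 * exp(-1 t) = -2*exp(-t)
  Var(X_t) = (3/2)^2 * (1 - exp(-2*1 t)) / (2 * 1) = 9/8 - 9*exp(-2*t)/8.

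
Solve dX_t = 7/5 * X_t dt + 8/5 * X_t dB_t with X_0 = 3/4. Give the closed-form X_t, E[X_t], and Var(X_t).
X_t = 3/4 * exp((3/25) t + (8/5) B_t); E[X_t] = 3*exp(7*t/5)/4; Var(X_t) = 9*(exp(64*t/25) - 1)*exp(14*t/5)/16

For GBM dX = mu X dt + sigma X dB with X_0 = x_0, apply Itô to Y = log X: dY = (mu - sigma^2/2) dt + sigma dB, so Y_t = log(x_0) + (mu - sigma^2/2) t + sigma B_t and hence X_t = x_0 * exp((mu - sigma^2/2) t + sigma B_t).
With mu = 7/5, sigma = 8/5, x_0 = 3/4, this gives:
  X_t = 3/4 * exp((3/25) * t + (8/5) * B_t).
Since sigma*B_t ~ Normal(0, sigma^2 t), E[exp(sigma*B_t)] = exp(sigma^2 t / 2); so E[X_t] = x_0 * exp((mu - sigma^2/2) t) * exp(sigma^2 t / 2) = x_0 * exp(mu t) = 3*exp(7*t/5)/4.
Var(X_t) = E[X_t^2] - (E[X_t])^2 = x_0^2 * exp(2 mu t) * (exp(sigma^2 t) - 1) = 9*(exp(64*t/25) - 1)*exp(14*t/5)/16.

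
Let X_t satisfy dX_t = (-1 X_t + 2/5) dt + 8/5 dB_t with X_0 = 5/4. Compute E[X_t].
E[X_t] = 2/5 + 17*exp(-t)/20

Taking expectations and using E[dB_t] = 0, the mean m(t) = E[X_t] satisfies the ODE m'(t) = a m(t) + b with m(0) = x_0. With a = -1, b = 2/5, x_0 = 5/4, the solution is
  m(t) = x_0 * exp(a t) + (b/a) * (exp(a t) - 1)
       = (5/4) * exp((-1) t) + ((2/5)/(-1)) * (exp((-1) t) - 1)
       = 2/5 + 17*exp(-t)/20.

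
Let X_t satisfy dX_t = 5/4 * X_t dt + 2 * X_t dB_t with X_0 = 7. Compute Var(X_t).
Var(X_t) = 49*(exp(4*t) - 1)*exp(5*t/2)

For GBM dX = mu X dt + sigma X dB with X_0 = x_0, apply Itô to Y = log X: dY = (mu - sigma^2/2) dt + sigma dB, so Y_t = log(x_0) + (mu - sigma^2/2) t + sigma B_t and hence X_t = x_0 * exp((mu - sigma^2/2) t + sigma B_t).
With mu = 5/4, sigma = 2, x_0 = 7, this gives:
  X_t = 7 * exp((-3/4) * t + (2) * B_t).
Since sigma*B_t ~ Normal(0, sigma^2 t), E[exp(sigma*B_t)] = exp(sigma^2 t / 2); so E[X_t] = x_0 * exp((mu - sigma^2/2) t) * exp(sigma^2 t / 2) = x_0 * exp(mu t) = 7*exp(5*t/4).
Var(X_t) = E[X_t^2] - (E[X_t])^2 = x_0^2 * exp(2 mu t) * (exp(sigma^2 t) - 1) = 49*(exp(4*t) - 1)*exp(5*t/2).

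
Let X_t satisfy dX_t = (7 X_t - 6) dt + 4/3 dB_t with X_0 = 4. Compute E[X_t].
E[X_t] = 22*exp(7*t)/7 + 6/7

Taking expectations and using E[dB_t] = 0, the mean m(t) = E[X_t] satisfies the ODE m'(t) = a m(t) + b with m(0) = x_0. With a = 7, b = -6, x_0 = 4, the solution is
  m(t) = x_0 * exp(a t) + (b/a) * (exp(a t) - 1)
       = 4 * exp(7 t) + ((-6)/7) * (exp(7 t) - 1)
       = 22*exp(7*t)/7 + 6/7.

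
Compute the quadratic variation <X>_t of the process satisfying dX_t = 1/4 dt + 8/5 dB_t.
<X>_t = 64*t/25

For an Itô process dX_t = a(t) dt + b(t) dB_t, the quadratic variation is <X>_t = int_0^t b(s)^2 ds (the drift term does not contribute). Here b(s) = 8/5, so
  b(s)^2 = 64/25.
Integrating from 0 to t:
  <X>_t = int_0^t (64/25) ds = 64*t/25.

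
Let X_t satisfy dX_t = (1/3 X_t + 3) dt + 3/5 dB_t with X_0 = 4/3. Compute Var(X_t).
Var(X_t) = 27*exp(2*t/3)/50 - 27/50

The variance V(t) = Var(X_t) satisfies V'(t) = 2 a V(t) + c^2 with V(0) = 0 (drift coefficient is linear in X, diffusion is constant). With a = 1/3, c = 3/5, the solution is
  V(t) = (c^2 / (2 a)) * (exp(2 a t) - 1)
       = ((3/5)^2 / (2*(1/3))) * (exp((2/3) t) - 1)
       = 27*exp(2*t/3)/50 - 27/50.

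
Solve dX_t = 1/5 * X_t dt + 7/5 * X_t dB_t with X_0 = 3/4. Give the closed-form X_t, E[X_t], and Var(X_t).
X_t = 3/4 * exp((-39/50) t + (7/5) B_t); E[X_t] = 3*exp(t/5)/4; Var(X_t) = 9*(exp(49*t/25) - 1)*exp(2*t/5)/16

For GBM dX = mu X dt + sigma X dB with X_0 = x_0, apply Itô to Y = log X: dY = (mu - sigma^2/2) dt + sigma dB, so Y_t = log(x_0) + (mu - sigma^2/2) t + sigma B_t and hence X_t = x_0 * exp((mu - sigma^2/2) t + sigma B_t).
With mu = 1/5, sigma = 7/5, x_0 = 3/4, this gives:
  X_t = 3/4 * exp((-39/50) * t + (7/5) * B_t).
Since sigma*B_t ~ Normal(0, sigma^2 t), E[exp(sigma*B_t)] = exp(sigma^2 t / 2); so E[X_t] = x_0 * exp((mu - sigma^2/2) t) * exp(sigma^2 t / 2) = x_0 * exp(mu t) = 3*exp(t/5)/4.
Var(X_t) = E[X_t^2] - (E[X_t])^2 = x_0^2 * exp(2 mu t) * (exp(sigma^2 t) - 1) = 9*(exp(49*t/25) - 1)*exp(2*t/5)/16.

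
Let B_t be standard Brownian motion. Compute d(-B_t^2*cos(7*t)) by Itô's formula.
d(-B_t^2*cos(7*t)) = (7*B_t^2*sin(7*t) - cos(7*t)) dt + (-2*B_t*cos(7*t)) dB_t

Itô's formula for f(t, x): d f(t, B_t) = (f_t + (1/2) f_xx) dt + f_x dB_t. Compute partials of f(t, x) = -x^2*cos(7*t):
  f_t(t,x)  = 7*x^2*sin(7*t)
  f_x(t,x)  = -2*x*cos(7*t)
  f_xx(t,x) = -2*cos(7*t)
Assemble drift = f_t + (1/2) f_xx = 7*x^2*sin(7*t) - cos(7*t) and diffusion = f_x = -2*x*cos(7*t). Substituting x = B_t:
  d(-B_t^2*cos(7*t)) = (7*B_t^2*sin(7*t) - cos(7*t)) dt + (-2*B_t*cos(7*t)) dB_t.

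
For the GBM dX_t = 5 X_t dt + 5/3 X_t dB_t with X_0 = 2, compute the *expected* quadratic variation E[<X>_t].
E[<X>_t] = 20*exp(115*t/9)/23 - 20/23

<X>_t = int_0^t ((5/3) * X_s)^2 ds. Taking expectation inside the integral: E[<X>_t] = (5/3)^2 * int_0^t E[X_s^2] ds. For GBM, E[X_s^2] = x_0^2 * exp((2 mu + sigma^2) s). Integrating:
  E[<X>_t] = (5/3)^2 * 2^2 * (exp((2*5 + (5/3)^2) t) - 1) / (2*5 + (5/3)^2)
           = (5/3)^2 * 2^2 * (exp((115/9) t) - 1) / (115/9) = 20*exp(115*t/9)/23 - 20/23.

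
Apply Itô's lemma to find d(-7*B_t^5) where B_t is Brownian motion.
d(-7*B_t^5) = (-70*B_t^3) dt + (-35*B_t^4) dB_t

Itô's formula for f(B_t) gives d f(B_t) = f'(B_t) dB_t + (1/2) f''(B_t) dt. Compute derivatives of f(x) = -7*x^5:
  f'(x)  = -35*x^4
  f''(x) = -140*x^3
Substitute x = B_t and multiply the f'' term by 1/2:
  drift     = (1/2) * (-140*x^3) evaluated at B_t = -70*B_t^3
  diffusion = (-35*x^4) evaluated at B_t = -35*B_t^4
Therefore d(-7*B_t^5) = (-70*B_t^3) dt + (-35*B_t^4) dB_t.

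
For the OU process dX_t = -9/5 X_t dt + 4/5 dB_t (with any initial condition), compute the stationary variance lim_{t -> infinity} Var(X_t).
lim Var(X_t) = 8/45

The OU SDE dX = -theta X dt + sigma dB admits the integrating factor exp(theta t): d(exp(theta t) X_t) = sigma exp(theta t) dB_t. Integrating from 0 to t gives X_t = x_0 * exp(-theta t) + sigma * int_0^t exp(-theta (t-s)) dB_s for any initial x_0. The Itô integral has variance (by the Itô isometry) sigma^2 * int_0^t exp(-2 theta (t - s)) ds = sigma^2 * (1 - exp(-2 theta t)) / (2 theta), independent of x_0.
With theta = 9/5, sigma = 4/5:
  Var(X_t) = (4/5)^2 * (1 - exp(-2*9/5 t)) / (2 * 9/5) = 8/45 - 8*exp(-18*t/5)/45.
As t -> infinity, exp(-2*9/5 t) -> 0, so the stationary variance is sigma^2 / (2 theta) = 8/45.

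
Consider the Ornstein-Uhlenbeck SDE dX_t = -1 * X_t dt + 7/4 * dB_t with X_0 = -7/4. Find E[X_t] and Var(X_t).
E[X_t] = -7*exp(-t)/4; Var(X_t) = 49/32 - 49*exp(-2*t)/32

The OU SDE dX = -theta X dt + sigma dB admits the integrating factor exp(theta t): d(exp(theta t) X_t) = sigma exp(theta t) dB_t. Integrating from 0 to t:
  X_t = x_0 * exp(-theta t) + sigma * int_0^t exp(-theta (t-s)) dB_s.
The Itô integral has mean 0 and (by the Itô isometry) variance sigma^2 * int_0^t exp(-2 theta (t - s)) ds = sigma^2 * (1 - exp(-2 theta t)) / (2 theta).
With theta = 1, sigma = 7/4, x_0 = -7/4:
  E[X_t] = -7/4 * exp(-1 t) = -7*exp(-t)/4
  Var(X_t) = (7/4)^2 * (1 - exp(-2*1 t)) / (2 * 1) = 49/32 - 49*exp(-2*t)/32.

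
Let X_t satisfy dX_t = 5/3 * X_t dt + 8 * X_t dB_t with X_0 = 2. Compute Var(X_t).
Var(X_t) = 4*(exp(64*t) - 1)*exp(10*t/3)

For GBM dX = mu X dt + sigma X dB with X_0 = x_0, apply Itô to Y = log X: dY = (mu - sigma^2/2) dt + sigma dB, so Y_t = log(x_0) + (mu - sigma^2/2) t + sigma B_t and hence X_t = x_0 * exp((mu - sigma^2/2) t + sigma B_t).
With mu = 5/3, sigma = 8, x_0 = 2, this gives:
  X_t = 2 * exp((-91/3) * t + (8) * B_t).
Since sigma*B_t ~ Normal(0, sigma^2 t), E[exp(sigma*B_t)] = exp(sigma^2 t / 2); so E[X_t] = x_0 * exp((mu - sigma^2/2) t) * exp(sigma^2 t / 2) = x_0 * exp(mu t) = 2*exp(5*t/3).
Var(X_t) = E[X_t^2] - (E[X_t])^2 = x_0^2 * exp(2 mu t) * (exp(sigma^2 t) - 1) = 4*(exp(64*t) - 1)*exp(10*t/3).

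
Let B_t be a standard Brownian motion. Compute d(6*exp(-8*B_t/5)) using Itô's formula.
d(6*exp(-8*B_t/5)) = (192*exp(-8*B_t/5)/25) dt + (-48*exp(-8*B_t/5)/5) dB_t

Itô's formula for f(B_t) gives d f(B_t) = f'(B_t) dB_t + (1/2) f''(B_t) dt. Compute derivatives of f(x) = 6*exp(-8*x/5):
  f'(x)  = -48*exp(-8*x/5)/5
  f''(x) = 384*exp(-8*x/5)/25
Substitute x = B_t and multiply the f'' term by 1/2:
  drift     = (1/2) * (384*exp(-8*x/5)/25) evaluated at B_t = 192*exp(-8*B_t/5)/25
  diffusion = (-48*exp(-8*x/5)/5) evaluated at B_t = -48*exp(-8*B_t/5)/5
Therefore d(6*exp(-8*B_t/5)) = (192*exp(-8*B_t/5)/25) dt + (-48*exp(-8*B_t/5)/5) dB_t.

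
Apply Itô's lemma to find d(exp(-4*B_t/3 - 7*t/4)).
d(exp(-4*B_t/3 - 7*t/4)) = (-31*exp(-4*B_t/3 - 7*t/4)/36) dt + (-4*exp(-4*B_t/3 - 7*t/4)/3) dB_t

Itô's formula for f(t, x): d f(t, B_t) = (f_t + (1/2) f_xx) dt + f_x dB_t. Compute partials of f(t, x) = exp(-7*t/4 - 4*x/3):
  f_t(t,x)  = -7*exp(-7*t/4 - 4*x/3)/4
  f_x(t,x)  = -4*exp(-7*t/4 - 4*x/3)/3
  f_xx(t,x) = 16*exp(-7*t/4 - 4*x/3)/9
Assemble drift = f_t + (1/2) f_xx = -31*exp(-7*t/4 - 4*x/3)/36 and diffusion = f_x = -4*exp(-7*t/4 - 4*x/3)/3. Substituting x = B_t:
  d(exp(-4*B_t/3 - 7*t/4)) = (-31*exp(-4*B_t/3 - 7*t/4)/36) dt + (-4*exp(-4*B_t/3 - 7*t/4)/3) dB_t.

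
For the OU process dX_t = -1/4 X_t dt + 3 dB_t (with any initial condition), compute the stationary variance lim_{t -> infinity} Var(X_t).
lim Var(X_t) = 18

The OU SDE dX = -theta X dt + sigma dB admits the integrating factor exp(theta t): d(exp(theta t) X_t) = sigma exp(theta t) dB_t. Integrating from 0 to t gives X_t = x_0 * exp(-theta t) + sigma * int_0^t exp(-theta (t-s)) dB_s for any initial x_0. The Itô integral has variance (by the Itô isometry) sigma^2 * int_0^t exp(-2 theta (t - s)) ds = sigma^2 * (1 - exp(-2 theta t)) / (2 theta), independent of x_0.
With theta = 1/4, sigma = 3:
  Var(X_t) = (3)^2 * (1 - exp(-2*1/4 t)) / (2 * 1/4) = 18 - 18*exp(-t/2).
As t -> infinity, exp(-2*1/4 t) -> 0, so the stationary variance is sigma^2 / (2 theta) = 18.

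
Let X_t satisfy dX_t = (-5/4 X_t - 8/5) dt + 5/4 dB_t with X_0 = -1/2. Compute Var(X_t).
Var(X_t) = 5/8 - 5*exp(-5*t/2)/8

The variance V(t) = Var(X_t) satisfies V'(t) = 2 a V(t) + c^2 with V(0) = 0 (drift coefficient is linear in X, diffusion is constant). With a = -5/4, c = 5/4, the solution is
  V(t) = (c^2 / (2 a)) * (exp(2 a t) - 1)
       = ((5/4)^2 / (2*(-5/4))) * (exp((-5/2) t) - 1)
       = 5/8 - 5*exp(-5*t/2)/8.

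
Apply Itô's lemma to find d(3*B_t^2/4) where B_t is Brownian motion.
d(3*B_t^2/4) = (3/4) dt + (3*B_t/2) dB_t

Itô's formula for f(B_t) gives d f(B_t) = f'(B_t) dB_t + (1/2) f''(B_t) dt. Compute derivatives of f(x) = 3*x^2/4:
  f'(x)  = 3*x/2
  f''(x) = 3/2
Substitute x = B_t and multiply the f'' term by 1/2:
  drift     = (1/2) * (3/2) evaluated at B_t = 3/4
  diffusion = (3*x/2) evaluated at B_t = 3*B_t/2
Therefore d(3*B_t^2/4) = (3/4) dt + (3*B_t/2) dB_t.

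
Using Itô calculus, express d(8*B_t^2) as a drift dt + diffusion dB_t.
d(8*B_t^2) = (8) dt + (16*B_t) dB_t

Itô's formula for f(B_t) gives d f(B_t) = f'(B_t) dB_t + (1/2) f''(B_t) dt. Compute derivatives of f(x) = 8*x^2:
  f'(x)  = 16*x
  f''(x) = 16
Substitute x = B_t and multiply the f'' term by 1/2:
  drift     = (1/2) * (16) evaluated at B_t = 8
  diffusion = (16*x) evaluated at B_t = 16*B_t
Therefore d(8*B_t^2) = (8) dt + (16*B_t) dB_t.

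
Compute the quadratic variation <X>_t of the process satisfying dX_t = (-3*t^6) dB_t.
<X>_t = 9*t^13/13

For an Itô process dX_t = a(t) dt + b(t) dB_t, the quadratic variation is <X>_t = int_0^t b(s)^2 ds (the drift term does not contribute). Here b(s) = -3*s^6, so
  b(s)^2 = 9*s^12.
Integrating from 0 to t:
  <X>_t = int_0^t (9*s^12) ds = 9*t^13/13.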